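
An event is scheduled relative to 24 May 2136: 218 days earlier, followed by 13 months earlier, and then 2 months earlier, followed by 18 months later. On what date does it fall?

January 19, 2136

Counting back 218 days from May 24, 2136:
Going back 24 days from May 24, 2136 reaches the end of the previous month; 218 − 24 = 194 left.
April 2136 has 30 days: 194 − 30 = 164 left.
March 2136 has 31 days: 164 − 31 = 133 left.
February 2136 has 29 days (2136 is a leap year): 133 − 29 = 104 left.
January 2136 has 31 days: 104 − 31 = 73 left.
December 2135 has 31 days: 73 − 31 = 42 left.
November 2135 has 30 days: 42 − 30 = 12 left.
October 2135 has 31 days; 31 − 12 = 19 → October 19, 2135.
Subtracting 13 months from October 19, 2135:
month 10 − 13 = -3, which is month 9 of year 2134 → September 2134.
Day 19 is valid in September, giving September 19, 2134.
Going back 2 months from September 19, 2134:
month 9 − 2 = 7 → July 2134.
Day 19 is valid in July, giving July 19, 2134.
Advancing 18 months from July 19, 2134:
month 7 + 18 = 25, which is month 1 of year 2136 → January 2136.
Day 19 is valid in January, giving January 19, 2136.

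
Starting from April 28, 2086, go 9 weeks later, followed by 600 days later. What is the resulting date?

February 20, 2088

Adding 9 weeks (= 63 days) from April 28, 2086:
April has 30 days, so 30 − 28 = 2 days remain after April 28, 2086; 63 − 2 = 61 left.
May 2086 has 31 days: 61 − 31 = 30 left.
30 days into June 2086 → June 30, 2086.
Advancing 600 days from June 30, 2086:
June has 30 days, so 30 − 30 = 0 days remain after June 30, 2086; 600 − 0 = 600 left.
July 2086 has 31 days: 600 − 31 = 569 left.
August 2086 has 31 days: 569 − 31 = 538 left.
September 2086 has 30 days: 538 − 30 = 508 left.
October 2086 has 31 days: 508 − 31 = 477 left.
November 2086 has 30 days: 477 − 30 = 447 left.
December 2086 has 31 days: 447 − 31 = 416 left.
January 2087 has 31 days: 416 − 31 = 385 left.
February 2087 has 28 days (2087 is not a leap year): 385 − 28 = 357 left.
March 2087 has 31 days: 357 − 31 = 326 left.
April 2087 has 30 days: 326 − 30 = 296 left.
May 2087 has 31 days: 296 − 31 = 265 left.
June 2087 has 30 days: 265 − 30 = 235 left.
July 2087 has 31 days: 235 − 31 = 204 left.
August 2087 has 31 days: 204 − 31 = 173 left.
September 2087 has 30 days: 173 − 30 = 143 left.
October 2087 has 31 days: 143 − 31 = 112 left.
November 2087 has 30 days: 112 − 30 = 82 left.
December 2087 has 31 days: 82 − 31 = 51 left.
January 2088 has 31 days: 51 − 31 = 20 left.
20 days into February 2088 → February 20, 2088.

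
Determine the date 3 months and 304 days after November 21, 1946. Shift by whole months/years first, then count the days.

December 22, 1947

Adding 3 months and 304 days from November 21, 1946: first the month/year part, then the days.
month 11 + 3 = 14, which is month 2 of year 1947 → February 1947.
Day 21 is valid in February, giving February 21, 1947.
Now add 304 days from February 21, 1947.
February has 28 days, so 28 − 21 = 7 days remain after February 21, 1947; 304 − 7 = 297 left.
March 1947 has 31 days: 297 − 31 = 266 left.
April 1947 has 30 days: 266 − 30 = 236 left.
May 1947 has 31 days: 236 − 31 = 205 left.
June 1947 has 30 days: 205 − 30 = 175 left.
July 1947 has 31 days: 175 − 31 = 144 left.
August 1947 has 31 days: 144 − 31 = 113 left.
September 1947 has 30 days: 113 − 30 = 83 left.
October 1947 has 31 days: 83 − 31 = 52 left.
November 1947 has 30 days: 52 − 30 = 22 left.
22 days into December 1947 → December 22, 1947.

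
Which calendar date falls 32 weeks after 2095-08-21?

April 1, 2096

Adding 32 weeks = 224 days from August 21, 2095.
August has 31 days, so 31 − 21 = 10 days remain after August 21, 2095; 224 − 10 = 214 left.
September 2095 has 30 days: 214 − 30 = 184 left.
October 2095 has 31 days: 184 − 31 = 153 left.
November 2095 has 30 days: 153 − 30 = 123 left.
December 2095 has 31 days: 123 − 31 = 92 left.
January 2096 has 31 days: 92 − 31 = 61 left.
February 2096 has 29 days (2096 is a leap year): 61 − 29 = 32 left.
March 2096 has 31 days: 32 − 31 = 1 left.
1 day into April 2096 → April 1, 2096.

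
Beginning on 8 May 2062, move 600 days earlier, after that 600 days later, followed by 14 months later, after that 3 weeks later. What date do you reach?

Going back 600 days from May 8, 2062:
Going back 8 days from May 8, 2062 reaches the end of the previous month; 600 − 8 = 592 left.
April 2062 has 30 days: 592 − 30 = 562 left.
March 2062 has 31 days: 562 − 31 = 531 left.
February 2062 has 28 days (2062 is not a leap year): 531 − 28 = 503 left.
January 2062 has 31 days: 503 − 31 = 472 left.
December 2061 has 31 days: 472 − 31 = 441 left.
November 2061 has 30 days: 441 − 30 = 411 left.
October 2061 has 31 days: 411 − 31 = 380 left.
September 2061 has 30 days: 380 − 30 = 350 left.
August 2061 has 31 days: 350 − 31 = 319 left.
July 2061 has 31 days: 319 − 31 = 288 left.
June 2061 has 30 days: 288 − 30 = 258 left.
May 2061 has 31 days: 258 − 31 = 227 left.
April 2061 has 30 days: 227 − 30 = 197 left.
March 2061 has 31 days: 197 − 31 = 166 left.
February 2061 has 28 days (2061 is not a leap year): 166 − 28 = 138 left.
January 2061 has 31 days: 138 − 31 = 107 left.
December 2060 has 31 days: 107 − 31 = 76 left.
November 2060 has 30 days: 76 − 30 = 46 left.
October 2060 has 31 days: 46 − 31 = 15 left.
September 2060 has 30 days; 30 − 15 = 15 → September 15, 2060.
Adding 600 days from September 15, 2060:
September has 30 days, so 30 − 15 = 15 days remain after September 15, 2060; 600 − 15 = 585 left.
October 2060 has 31 days: 585 − 31 = 554 left.
November 2060 has 30 days: 554 − 30 = 524 left.
December 2060 has 31 days: 524 − 31 = 493 left.
January 2061 has 31 days: 493 − 31 = 462 left.
February 2061 has 28 days (2061 is not a leap year): 462 − 28 = 434 left.
March 2061 has 31 days: 434 − 31 = 403 left.
April 2061 has 30 days: 403 − 30 = 373 left.
May 2061 has 31 days: 373 − 31 = 342 left.
June 2061 has 30 days: 342 − 30 = 312 left.
July 2061 has 31 days: 312 − 31 = 281 left.
August 2061 has 31 days: 281 − 31 = 250 left.
September 2061 has 30 days: 250 − 30 = 220 left.
October 2061 has 31 days: 220 − 31 = 189 left.
November 2061 has 30 days: 189 − 30 = 159 left.
December 2061 has 31 days: 159 − 31 = 128 left.
January 2062 has 31 days: 128 − 31 = 97 left.
February 2062 has 28 days (2062 is not a leap year): 97 − 28 = 69 left.
March 2062 has 31 days: 69 − 31 = 38 left.
April 2062 has 30 days: 38 − 30 = 8 left.
8 days into May 2062 → May 8, 2062.
Advancing 14 months from May 8, 2062:
month 5 + 14 = 19, which is month 7 of year 2063 → July 2063.
Day 8 is valid in July, giving July 8, 2063.
Advancing 3 weeks (= 21 days) from July 8, 2063:
July has 31 days; 8 + 21 = 29, still in July.

July 29, 2063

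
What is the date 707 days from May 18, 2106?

April 24, 2108

Counting forward 707 days from May 18, 2106.
May has 31 days, so 31 − 18 = 13 days remain after May 18, 2106; 707 − 13 = 694 left.
June 2106 has 30 days: 694 − 30 = 664 left.
July 2106 has 31 days: 664 − 31 = 633 left.
August 2106 has 31 days: 633 − 31 = 602 left.
September 2106 has 30 days: 602 − 30 = 572 left.
October 2106 has 31 days: 572 − 31 = 541 left.
November 2106 has 30 days: 541 − 30 = 511 left.
December 2106 has 31 days: 511 − 31 = 480 left.
January 2107 has 31 days: 480 − 31 = 449 left.
February 2107 has 28 days (2107 is not a leap year): 449 − 28 = 421 left.
March 2107 has 31 days: 421 − 31 = 390 left.
April 2107 has 30 days: 390 − 30 = 360 left.
May 2107 has 31 days: 360 − 31 = 329 left.
June 2107 has 30 days: 329 − 30 = 299 left.
July 2107 has 31 days: 299 − 31 = 268 left.
August 2107 has 31 days: 268 − 31 = 237 left.
September 2107 has 30 days: 237 − 30 = 207 left.
October 2107 has 31 days: 207 − 31 = 176 left.
November 2107 has 30 days: 176 − 30 = 146 left.
December 2107 has 31 days: 146 − 31 = 115 left.
January 2108 has 31 days: 115 − 31 = 84 left.
February 2108 has 29 days (2108 is a leap year): 84 − 29 = 55 left.
March 2108 has 31 days: 55 − 31 = 24 left.
24 days into April 2108 → April 24, 2108.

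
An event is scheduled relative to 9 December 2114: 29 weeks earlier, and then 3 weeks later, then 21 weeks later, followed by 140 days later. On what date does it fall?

Counting back 29 weeks (= 203 days) from December 9, 2114:
Going back 9 days from December 9, 2114 reaches the end of the previous month; 203 − 9 = 194 left.
November 2114 has 30 days: 194 − 30 = 164 left.
October 2114 has 31 days: 164 − 31 = 133 left.
September 2114 has 30 days: 133 − 30 = 103 left.
August 2114 has 31 days: 103 − 31 = 72 left.
July 2114 has 31 days: 72 − 31 = 41 left.
June 2114 has 30 days: 41 − 30 = 11 left.
May 2114 has 31 days; 31 − 11 = 20 → May 20, 2114.
Adding 3 weeks (= 21 days) from May 20, 2114:
May has 31 days, so 31 − 20 = 11 days remain after May 20, 2114; 21 − 11 = 10 left.
10 days into June 2114 → June 10, 2114.
Advancing 21 weeks (= 147 days) from June 10, 2114:
June has 30 days, so 30 − 10 = 20 days remain after June 10, 2114; 147 − 20 = 127 left.
July 2114 has 31 days: 127 − 31 = 96 left.
August 2114 has 31 days: 96 − 31 = 65 left.
September 2114 has 30 days: 65 − 30 = 35 left.
October 2114 has 31 days: 35 − 31 = 4 left.
4 days into November 2114 → November 4, 2114.
Adding 140 days from November 4, 2114:
November has 30 days, so 30 − 4 = 26 days remain after November 4, 2114; 140 − 26 = 114 left.
December 2114 has 31 days: 114 − 31 = 83 left.
January 2115 has 31 days: 83 − 31 = 52 left.
February 2115 has 28 days (2115 is not a leap year): 52 − 28 = 24 left.
24 days into March 2115 → March 24, 2115.

March 24, 2115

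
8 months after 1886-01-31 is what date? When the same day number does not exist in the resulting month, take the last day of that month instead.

Advancing 8 months from January 31, 1886.
month 1 + 8 = 9 → September 1886.
September 1886 has only 30 days and the start was day 31, so the date clamps to September 30, 1886.

September 30, 1886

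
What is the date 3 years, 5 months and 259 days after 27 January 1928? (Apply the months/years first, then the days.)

Adding 3 years, 5 months and 259 days from January 27, 1928: first the month/year part, then the days.
+3 years → 1931; month 1 + 5 = 6 → June 1931.
Day 27 is valid in June, giving June 27, 1931.
Now add 259 days from June 27, 1931.
June has 30 days, so 30 − 27 = 3 days remain after June 27, 1931; 259 − 3 = 256 left.
July 1931 has 31 days: 256 − 31 = 225 left.
August 1931 has 31 days: 225 − 31 = 194 left.
September 1931 has 30 days: 194 − 30 = 164 left.
October 1931 has 31 days: 164 − 31 = 133 left.
November 1931 has 30 days: 133 − 30 = 103 left.
December 1931 has 31 days: 103 − 31 = 72 left.
January 1932 has 31 days: 72 − 31 = 41 left.
February 1932 has 29 days (1932 is a leap year): 41 − 29 = 12 left.
12 days into March 1932 → March 12, 1932.

March 12, 1932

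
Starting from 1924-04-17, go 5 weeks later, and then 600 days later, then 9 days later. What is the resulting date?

Advancing 5 weeks (= 35 days) from April 17, 1924:
April has 30 days, so 30 − 17 = 13 days remain after April 17, 1924; 35 − 13 = 22 left.
22 days into May 1924 → May 22, 1924.
Adding 600 days from May 22, 1924:
May has 31 days, so 31 − 22 = 9 days remain after May 22, 1924; 600 − 9 = 591 left.
June 1924 has 30 days: 591 − 30 = 561 left.
July 1924 has 31 days: 561 − 31 = 530 left.
August 1924 has 31 days: 530 − 31 = 499 left.
September 1924 has 30 days: 499 − 30 = 469 left.
October 1924 has 31 days: 469 − 31 = 438 left.
November 1924 has 30 days: 438 − 30 = 408 left.
December 1924 has 31 days: 408 − 31 = 377 left.
January 1925 has 31 days: 377 − 31 = 346 left.
February 1925 has 28 days (1925 is not a leap year): 346 − 28 = 318 left.
March 1925 has 31 days: 318 − 31 = 287 left.
April 1925 has 30 days: 287 − 30 = 257 left.
May 1925 has 31 days: 257 − 31 = 226 left.
June 1925 has 30 days: 226 − 30 = 196 left.
July 1925 has 31 days: 196 − 31 = 165 left.
August 1925 has 31 days: 165 − 31 = 134 left.
September 1925 has 30 days: 134 − 30 = 104 left.
October 1925 has 31 days: 104 − 31 = 73 left.
November 1925 has 30 days: 73 − 30 = 43 left.
December 1925 has 31 days: 43 − 31 = 12 left.
12 days into January 1926 → January 12, 1926.
Advancing 9 days from January 12, 1926:
January has 31 days; 12 + 9 = 21, still in January.

January 21, 1926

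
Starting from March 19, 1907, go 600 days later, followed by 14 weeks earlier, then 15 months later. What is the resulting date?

Adding 600 days from March 19, 1907:
March has 31 days, so 31 − 19 = 12 days remain after March 19, 1907; 600 − 12 = 588 left.
April 1907 has 30 days: 588 − 30 = 558 left.
May 1907 has 31 days: 558 − 31 = 527 left.
June 1907 has 30 days: 527 − 30 = 497 left.
July 1907 has 31 days: 497 − 31 = 466 left.
August 1907 has 31 days: 466 − 31 = 435 left.
September 1907 has 30 days: 435 − 30 = 405 left.
October 1907 has 31 days: 405 − 31 = 374 left.
November 1907 has 30 days: 374 − 30 = 344 left.
December 1907 has 31 days: 344 − 31 = 313 left.
January 1908 has 31 days: 313 − 31 = 282 left.
February 1908 has 29 days (1908 is a leap year): 282 − 29 = 253 left.
March 1908 has 31 days: 253 − 31 = 222 left.
April 1908 has 30 days: 222 − 30 = 192 left.
May 1908 has 31 days: 192 − 31 = 161 left.
June 1908 has 30 days: 161 − 30 = 131 left.
July 1908 has 31 days: 131 − 31 = 100 left.
August 1908 has 31 days: 100 − 31 = 69 left.
September 1908 has 30 days: 69 − 30 = 39 left.
October 1908 has 31 days: 39 − 31 = 8 left.
8 days into November 1908 → November 8, 1908.
Going back 14 weeks (= 98 days) from November 8, 1908:
Going back 8 days from November 8, 1908 reaches the end of the previous month; 98 − 8 = 90 left.
October 1908 has 31 days: 90 − 31 = 59 left.
September 1908 has 30 days: 59 − 30 = 29 left.
August 1908 has 31 days; 31 − 29 = 2 → August 2, 1908.
Adding 15 months from August 2, 1908:
month 8 + 15 = 23, which is month 11 of year 1909 → November 1909.
Day 2 is valid in November, giving November 2, 1909.

November 2, 1909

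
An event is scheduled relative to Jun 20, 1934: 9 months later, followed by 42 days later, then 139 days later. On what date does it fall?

September 17, 1935

Counting forward 9 months from June 20, 1934:
month 6 + 9 = 15, which is month 3 of year 1935 → March 1935.
Day 20 is valid in March, giving March 20, 1935.
Advancing 42 days from March 20, 1935:
March has 31 days, so 31 − 20 = 11 days remain after March 20, 1935; 42 − 11 = 31 left.
April 1935 has 30 days: 31 − 30 = 1 left.
1 day into May 1935 → May 1, 1935.
Advancing 139 days from May 1, 1935:
May has 31 days, so 31 − 1 = 30 days remain after May 1, 1935; 139 − 30 = 109 left.
June 1935 has 30 days: 109 − 30 = 79 left.
July 1935 has 31 days: 79 − 31 = 48 left.
August 1935 has 31 days: 48 − 31 = 17 left.
17 days into September 1935 → September 17, 1935.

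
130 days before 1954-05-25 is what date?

Subtracting 130 days from May 25, 1954.
Going back 25 days from May 25, 1954 reaches the end of the previous month; 130 − 25 = 105 left.
April 1954 has 30 days: 105 − 30 = 75 left.
March 1954 has 31 days: 75 − 31 = 44 left.
February 1954 has 28 days (1954 is not a leap year): 44 − 28 = 16 left.
January 1954 has 31 days; 31 − 16 = 15 → January 15, 1954.

January 15, 1954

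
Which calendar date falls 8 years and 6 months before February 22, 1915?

Subtracting 8 years and 6 months from February 22, 1915.
-8 years → 1907; month 2 − 6 = -4, which is month 8 of year 1906 → August 1906.
Day 22 is valid in August, giving August 22, 1906.

August 22, 1906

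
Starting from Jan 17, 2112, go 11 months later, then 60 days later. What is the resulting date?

February 15, 2113

Advancing 11 months from January 17, 2112:
month 1 + 11 = 12 → December 2112.
Day 17 is valid in December, giving December 17, 2112.
Advancing 60 days from December 17, 2112:
December has 31 days, so 31 − 17 = 14 days remain after December 17, 2112; 60 − 14 = 46 left.
January 2113 has 31 days: 46 − 31 = 15 left.
15 days into February 2113 → February 15, 2113.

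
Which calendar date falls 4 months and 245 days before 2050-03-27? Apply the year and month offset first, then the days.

March 27, 2049

Subtracting 4 months and 245 days from March 27, 2050: first the month/year part, then the days.
month 3 − 4 = -1, which is month 11 of year 2049 → November 2049.
Day 27 is valid in November, giving November 27, 2049.
Now subtract 245 days from November 27, 2049.
Going back 27 days from November 27, 2049 reaches the end of the previous month; 245 − 27 = 218 left.
October 2049 has 31 days: 218 − 31 = 187 left.
September 2049 has 30 days: 187 − 30 = 157 left.
August 2049 has 31 days: 157 − 31 = 126 left.
July 2049 has 31 days: 126 − 31 = 95 left.
June 2049 has 30 days: 95 − 30 = 65 left.
May 2049 has 31 days: 65 − 31 = 34 left.
April 2049 has 30 days: 34 − 30 = 4 left.
March 2049 has 31 days; 31 − 4 = 27 → March 27, 2049.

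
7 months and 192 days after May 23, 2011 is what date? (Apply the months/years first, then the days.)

Advancing 7 months and 192 days from May 23, 2011: first the month/year part, then the days.
month 5 + 7 = 12 → December 2011.
Day 23 is valid in December, giving December 23, 2011.
Now add 192 days from December 23, 2011.
December has 31 days, so 31 − 23 = 8 days remain after December 23, 2011; 192 − 8 = 184 left.
January 2012 has 31 days: 184 − 31 = 153 left.
February 2012 has 29 days (2012 is a leap year): 153 − 29 = 124 left.
March 2012 has 31 days: 124 − 31 = 93 left.
April 2012 has 30 days: 93 − 30 = 63 left.
May 2012 has 31 days: 63 − 31 = 32 left.
June 2012 has 30 days: 32 − 30 = 2 left.
2 days into July 2012 → July 2, 2012.

July 2, 2012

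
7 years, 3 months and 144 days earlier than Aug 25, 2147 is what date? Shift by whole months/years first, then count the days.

Going back 7 years, 3 months and 144 days from August 25, 2147: first the month/year part, then the days.
-7 years → 2140; month 8 − 3 = 5 → May 2140.
Day 25 is valid in May, giving May 25, 2140.
Now subtract 144 days from May 25, 2140.
Going back 25 days from May 25, 2140 reaches the end of the previous month; 144 − 25 = 119 left.
April 2140 has 30 days: 119 − 30 = 89 left.
March 2140 has 31 days: 89 − 31 = 58 left.
February 2140 has 29 days (2140 is a leap year): 58 − 29 = 29 left.
January 2140 has 31 days; 31 − 29 = 2 → January 2, 2140.

January 2, 2140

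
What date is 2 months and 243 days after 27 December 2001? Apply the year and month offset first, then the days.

Advancing 2 months and 243 days from December 27, 2001: first the month/year part, then the days.
month 12 + 2 = 14, which is month 2 of year 2002 → February 2002.
Day 27 is valid in February, giving February 27, 2002.
Now add 243 days from February 27, 2002.
February has 28 days, so 28 − 27 = 1 day remains after February 27, 2002; 243 − 1 = 242 left.
March 2002 has 31 days: 242 − 31 = 211 left.
April 2002 has 30 days: 211 − 30 = 181 left.
May 2002 has 31 days: 181 − 31 = 150 left.
June 2002 has 30 days: 150 − 30 = 120 left.
July 2002 has 31 days: 120 − 31 = 89 left.
August 2002 has 31 days: 89 − 31 = 58 left.
September 2002 has 30 days: 58 − 30 = 28 left.
28 days into October 2002 → October 28, 2002.

October 28, 2002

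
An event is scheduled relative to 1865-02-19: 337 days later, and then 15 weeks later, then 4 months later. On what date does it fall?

September 7, 1866

Adding 337 days from February 19, 1865:
February has 28 days, so 28 − 19 = 9 days remain after February 19, 1865; 337 − 9 = 328 left.
March 1865 has 31 days: 328 − 31 = 297 left.
April 1865 has 30 days: 297 − 30 = 267 left.
May 1865 has 31 days: 267 − 31 = 236 left.
June 1865 has 30 days: 236 − 30 = 206 left.
July 1865 has 31 days: 206 − 31 = 175 left.
August 1865 has 31 days: 175 − 31 = 144 left.
September 1865 has 30 days: 144 − 30 = 114 left.
October 1865 has 31 days: 114 − 31 = 83 left.
November 1865 has 30 days: 83 − 30 = 53 left.
December 1865 has 31 days: 53 − 31 = 22 left.
22 days into January 1866 → January 22, 1866.
Advancing 15 weeks (= 105 days) from January 22, 1866:
January has 31 days, so 31 − 22 = 9 days remain after January 22, 1866; 105 − 9 = 96 left.
February 1866 has 28 days (1866 is not a leap year): 96 − 28 = 68 left.
March 1866 has 31 days: 68 − 31 = 37 left.
April 1866 has 30 days: 37 − 30 = 7 left.
7 days into May 1866 → May 7, 1866.
Counting forward 4 months from May 7, 1866:
month 5 + 4 = 9 → September 1866.
Day 7 is valid in September, giving September 7, 1866.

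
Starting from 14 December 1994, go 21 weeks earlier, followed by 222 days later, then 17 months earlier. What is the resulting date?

Going back 21 weeks (= 147 days) from December 14, 1994:
Going back 14 days from December 14, 1994 reaches the end of the previous month; 147 − 14 = 133 left.
November 1994 has 30 days: 133 − 30 = 103 left.
October 1994 has 31 days: 103 − 31 = 72 left.
September 1994 has 30 days: 72 − 30 = 42 left.
August 1994 has 31 days: 42 − 31 = 11 left.
July 1994 has 31 days; 31 − 11 = 20 → July 20, 1994.
Advancing 222 days from July 20, 1994:
July has 31 days, so 31 − 20 = 11 days remain after July 20, 1994; 222 − 11 = 211 left.
August 1994 has 31 days: 211 − 31 = 180 left.
September 1994 has 30 days: 180 − 30 = 150 left.
October 1994 has 31 days: 150 − 31 = 119 left.
November 1994 has 30 days: 119 − 30 = 89 left.
December 1994 has 31 days: 89 − 31 = 58 left.
January 1995 has 31 days: 58 − 31 = 27 left.
27 days into February 1995 → February 27, 1995.
Counting back 17 months from February 27, 1995:
month 2 − 17 = -15, which is month 9 of year 1993 → September 1993.
Day 27 is valid in September, giving September 27, 1993.

September 27, 1993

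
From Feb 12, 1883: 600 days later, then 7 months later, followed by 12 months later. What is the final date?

May 4, 1886

Counting forward 600 days from February 12, 1883:
February has 28 days, so 28 − 12 = 16 days remain after February 12, 1883; 600 − 16 = 584 left.
March 1883 has 31 days: 584 − 31 = 553 left.
April 1883 has 30 days: 553 − 30 = 523 left.
May 1883 has 31 days: 523 − 31 = 492 left.
June 1883 has 30 days: 492 − 30 = 462 left.
July 1883 has 31 days: 462 − 31 = 431 left.
August 1883 has 31 days: 431 − 31 = 400 left.
September 1883 has 30 days: 400 − 30 = 370 left.
October 1883 has 31 days: 370 − 31 = 339 left.
November 1883 has 30 days: 339 − 30 = 309 left.
December 1883 has 31 days: 309 − 31 = 278 left.
January 1884 has 31 days: 278 − 31 = 247 left.
February 1884 has 29 days (1884 is a leap year): 247 − 29 = 218 left.
March 1884 has 31 days: 218 − 31 = 187 left.
April 1884 has 30 days: 187 − 30 = 157 left.
May 1884 has 31 days: 157 − 31 = 126 left.
June 1884 has 30 days: 126 − 30 = 96 left.
July 1884 has 31 days: 96 − 31 = 65 left.
August 1884 has 31 days: 65 − 31 = 34 left.
September 1884 has 30 days: 34 − 30 = 4 left.
4 days into October 1884 → October 4, 1884.
Counting forward 7 months from October 4, 1884:
month 10 + 7 = 17, which is month 5 of year 1885 → May 1885.
Day 4 is valid in May, giving May 4, 1885.
Adding 12 months from May 4, 1885:
month 5 + 12 = 17, which is month 5 of year 1886 → May 1886.
Day 4 is valid in May, giving May 4, 1886.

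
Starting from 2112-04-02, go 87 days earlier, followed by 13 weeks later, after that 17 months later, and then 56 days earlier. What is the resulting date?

Going back 87 days from April 2, 2112:
Going back 2 days from April 2, 2112 reaches the end of the previous month; 87 − 2 = 85 left.
March 2112 has 31 days: 85 − 31 = 54 left.
February 2112 has 29 days (2112 is a leap year): 54 − 29 = 25 left.
January 2112 has 31 days; 31 − 25 = 6 → January 6, 2112.
Adding 13 weeks (= 91 days) from January 6, 2112:
January has 31 days, so 31 − 6 = 25 days remain after January 6, 2112; 91 − 25 = 66 left.
February 2112 has 29 days (2112 is a leap year): 66 − 29 = 37 left.
March 2112 has 31 days: 37 − 31 = 6 left.
6 days into April 2112 → April 6, 2112.
Adding 17 months from April 6, 2112:
month 4 + 17 = 21, which is month 9 of year 2113 → September 2113.
Day 6 is valid in September, giving September 6, 2113.
Going back 56 days from September 6, 2113:
Going back 6 days from September 6, 2113 reaches the end of the previous month; 56 − 6 = 50 left.
August 2113 has 31 days: 50 − 31 = 19 left.
July 2113 has 31 days; 31 − 19 = 12 → July 12, 2113.

July 12, 2113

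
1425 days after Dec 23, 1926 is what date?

Advancing 1425 days from December 23, 1926.
December has 31 days, so 31 − 23 = 8 days remain after December 23, 1926; 1425 − 8 = 1417 left.
January 1927 has 31 days: 1417 − 31 = 1386 left.
February 1927 has 28 days (1927 is not a leap year): 1386 − 28 = 1358 left.
March 1927 has 31 days: 1358 − 31 = 1327 left.
April 1927 has 30 days: 1327 − 30 = 1297 left.
May 1927 has 31 days: 1297 − 31 = 1266 left.
June 1927 has 30 days: 1266 − 30 = 1236 left.
July 1927 has 31 days: 1236 − 31 = 1205 left.
August 1927 has 31 days: 1205 − 31 = 1174 left.
September 1927 has 30 days: 1174 − 30 = 1144 left.
October 1927 has 31 days: 1144 − 31 = 1113 left.
November 1927 has 30 days: 1113 − 30 = 1083 left.
December 1927 has 31 days: 1083 − 31 = 1052 left.
January 1928 has 31 days: 1052 − 31 = 1021 left.
February 1928 has 29 days (1928 is a leap year): 1021 − 29 = 992 left.
March 1928 has 31 days: 992 − 31 = 961 left.
April 1928 has 30 days: 961 − 30 = 931 left.
May 1928 has 31 days: 931 − 31 = 900 left.
June 1928 has 30 days: 900 − 30 = 870 left.
July 1928 has 31 days: 870 − 31 = 839 left.
August 1928 has 31 days: 839 − 31 = 808 left.
September 1928 has 30 days: 808 − 30 = 778 left.
October 1928 has 31 days: 778 − 31 = 747 left.
November 1928 has 30 days: 747 − 30 = 717 left.
December 1928 has 31 days: 717 − 31 = 686 left.
January 1929 has 31 days: 686 − 31 = 655 left.
February 1929 has 28 days (1929 is not a leap year): 655 − 28 = 627 left.
March 1929 has 31 days: 627 − 31 = 596 left.
April 1929 has 30 days: 596 − 30 = 566 left.
May 1929 has 31 days: 566 − 31 = 535 left.
June 1929 has 30 days: 535 − 30 = 505 left.
July 1929 has 31 days: 505 − 31 = 474 left.
August 1929 has 31 days: 474 − 31 = 443 left.
September 1929 has 30 days: 443 − 30 = 413 left.
October 1929 has 31 days: 413 − 31 = 382 left.
November 1929 has 30 days: 382 − 30 = 352 left.
December 1929 has 31 days: 352 − 31 = 321 left.
January 1930 has 31 days: 321 − 31 = 290 left.
February 1930 has 28 days (1930 is not a leap year): 290 − 28 = 262 left.
March 1930 has 31 days: 262 − 31 = 231 left.
April 1930 has 30 days: 231 − 30 = 201 left.
May 1930 has 31 days: 201 − 31 = 170 left.
June 1930 has 30 days: 170 − 30 = 140 left.
July 1930 has 31 days: 140 − 31 = 109 left.
August 1930 has 31 days: 109 − 31 = 78 left.
September 1930 has 30 days: 78 − 30 = 48 left.
October 1930 has 31 days: 48 − 31 = 17 left.
17 days into November 1930 → November 17, 1930.

November 17, 1930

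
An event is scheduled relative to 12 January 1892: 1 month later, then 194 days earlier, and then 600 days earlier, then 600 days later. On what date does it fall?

August 2, 1891

Adding 1 month from January 12, 1892:
month 1 + 1 = 2 → February 1892.
Day 12 is valid in February, giving February 12, 1892.
Counting back 194 days from February 12, 1892:
Going back 12 days from February 12, 1892 reaches the end of the previous month; 194 − 12 = 182 left.
January 1892 has 31 days: 182 − 31 = 151 left.
December 1891 has 31 days: 151 − 31 = 120 left.
November 1891 has 30 days: 120 − 30 = 90 left.
October 1891 has 31 days: 90 − 31 = 59 left.
September 1891 has 30 days: 59 − 30 = 29 left.
August 1891 has 31 days; 31 − 29 = 2 → August 2, 1891.
Counting back 600 days from August 2, 1891:
Going back 2 days from August 2, 1891 reaches the end of the previous month; 600 − 2 = 598 left.
July 1891 has 31 days: 598 − 31 = 567 left.
June 1891 has 30 days: 567 − 30 = 537 left.
May 1891 has 31 days: 537 − 31 = 506 left.
April 1891 has 30 days: 506 − 30 = 476 left.
March 1891 has 31 days: 476 − 31 = 445 left.
February 1891 has 28 days (1891 is not a leap year): 445 − 28 = 417 left.
January 1891 has 31 days: 417 − 31 = 386 left.
December 1890 has 31 days: 386 − 31 = 355 left.
November 1890 has 30 days: 355 − 30 = 325 left.
October 1890 has 31 days: 325 − 31 = 294 left.
September 1890 has 30 days: 294 − 30 = 264 left.
August 1890 has 31 days: 264 − 31 = 233 left.
July 1890 has 31 days: 233 − 31 = 202 left.
June 1890 has 30 days: 202 − 30 = 172 left.
May 1890 has 31 days: 172 − 31 = 141 left.
April 1890 has 30 days: 141 − 30 = 111 left.
March 1890 has 31 days: 111 − 31 = 80 left.
February 1890 has 28 days (1890 is not a leap year): 80 − 28 = 52 left.
January 1890 has 31 days: 52 − 31 = 21 left.
December 1889 has 31 days; 31 − 21 = 10 → December 10, 1889.
Advancing 600 days from December 10, 1889:
December has 31 days, so 31 − 10 = 21 days remain after December 10, 1889; 600 − 21 = 579 left.
January 1890 has 31 days: 579 − 31 = 548 left.
February 1890 has 28 days (1890 is not a leap year): 548 − 28 = 520 left.
March 1890 has 31 days: 520 − 31 = 489 left.
April 1890 has 30 days: 489 − 30 = 459 left.
May 1890 has 31 days: 459 − 31 = 428 left.
June 1890 has 30 days: 428 − 30 = 398 left.
July 1890 has 31 days: 398 − 31 = 367 left.
August 1890 has 31 days: 367 − 31 = 336 left.
September 1890 has 30 days: 336 − 30 = 306 left.
October 1890 has 31 days: 306 − 31 = 275 left.
November 1890 has 30 days: 275 − 30 = 245 left.
December 1890 has 31 days: 245 − 31 = 214 left.
January 1891 has 31 days: 214 − 31 = 183 left.
February 1891 has 28 days (1891 is not a leap year): 183 − 28 = 155 left.
March 1891 has 31 days: 155 − 31 = 124 left.
April 1891 has 30 days: 124 − 30 = 94 left.
May 1891 has 31 days: 94 − 31 = 63 left.
June 1891 has 30 days: 63 − 30 = 33 left.
July 1891 has 31 days: 33 − 31 = 2 left.
2 days into August 1891 → August 2, 1891.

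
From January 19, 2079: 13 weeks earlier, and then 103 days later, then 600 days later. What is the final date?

Going back 13 weeks (= 91 days) from January 19, 2079:
Going back 19 days from January 19, 2079 reaches the end of the previous month; 91 − 19 = 72 left.
December 2078 has 31 days: 72 − 31 = 41 left.
November 2078 has 30 days: 41 − 30 = 11 left.
October 2078 has 31 days; 31 − 11 = 20 → October 20, 2078.
Advancing 103 days from October 20, 2078:
October has 31 days, so 31 − 20 = 11 days remain after October 20, 2078; 103 − 11 = 92 left.
November 2078 has 30 days: 92 − 30 = 62 left.
December 2078 has 31 days: 62 − 31 = 31 left.
31 days into January 2079 → January 31, 2079.
Counting forward 600 days from January 31, 2079:
January has 31 days, so 31 − 31 = 0 days remain after January 31, 2079; 600 − 0 = 600 left.
February 2079 has 28 days (2079 is not a leap year): 600 − 28 = 572 left.
March 2079 has 31 days: 572 − 31 = 541 left.
April 2079 has 30 days: 541 − 30 = 511 left.
May 2079 has 31 days: 511 − 31 = 480 left.
June 2079 has 30 days: 480 − 30 = 450 left.
July 2079 has 31 days: 450 − 31 = 419 left.
August 2079 has 31 days: 419 − 31 = 388 left.
September 2079 has 30 days: 388 − 30 = 358 left.
October 2079 has 31 days: 358 − 31 = 327 left.
November 2079 has 30 days: 327 − 30 = 297 left.
December 2079 has 31 days: 297 − 31 = 266 left.
January 2080 has 31 days: 266 − 31 = 235 left.
February 2080 has 29 days (2080 is a leap year): 235 − 29 = 206 left.
March 2080 has 31 days: 206 − 31 = 175 left.
April 2080 has 30 days: 175 − 30 = 145 left.
May 2080 has 31 days: 145 − 31 = 114 left.
June 2080 has 30 days: 114 − 30 = 84 left.
July 2080 has 31 days: 84 − 31 = 53 left.
August 2080 has 31 days: 53 − 31 = 22 left.
22 days into September 2080 → September 22, 2080.

September 22, 2080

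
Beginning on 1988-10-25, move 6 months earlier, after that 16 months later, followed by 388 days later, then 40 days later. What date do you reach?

October 27, 1990

Going back 6 months from October 25, 1988:
month 10 − 6 = 4 → April 1988.
Day 25 is valid in April, giving April 25, 1988.
Advancing 16 months from April 25, 1988:
month 4 + 16 = 20, which is month 8 of year 1989 → August 1989.
Day 25 is valid in August, giving August 25, 1989.
Adding 388 days from August 25, 1989:
August has 31 days, so 31 − 25 = 6 days remain after August 25, 1989; 388 − 6 = 382 left.
September 1989 has 30 days: 382 − 30 = 352 left.
October 1989 has 31 days: 352 − 31 = 321 left.
November 1989 has 30 days: 321 − 30 = 291 left.
December 1989 has 31 days: 291 − 31 = 260 left.
January 1990 has 31 days: 260 − 31 = 229 left.
February 1990 has 28 days (1990 is not a leap year): 229 − 28 = 201 left.
March 1990 has 31 days: 201 − 31 = 170 left.
April 1990 has 30 days: 170 − 30 = 140 left.
May 1990 has 31 days: 140 − 31 = 109 left.
June 1990 has 30 days: 109 − 30 = 79 left.
July 1990 has 31 days: 79 − 31 = 48 left.
August 1990 has 31 days: 48 − 31 = 17 left.
17 days into September 1990 → September 17, 1990.
Advancing 40 days from September 17, 1990:
September has 30 days, so 30 − 17 = 13 days remain after September 17, 1990; 40 − 13 = 27 left.
27 days into October 1990 → October 27, 1990.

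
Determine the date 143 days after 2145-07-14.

Adding 143 days from July 14, 2145.
July has 31 days, so 31 − 14 = 17 days remain after July 14, 2145; 143 − 17 = 126 left.
August 2145 has 31 days: 126 − 31 = 95 left.
September 2145 has 30 days: 95 − 30 = 65 left.
October 2145 has 31 days: 65 − 31 = 34 left.
November 2145 has 30 days: 34 − 30 = 4 left.
4 days into December 2145 → December 4, 2145.

December 4, 2145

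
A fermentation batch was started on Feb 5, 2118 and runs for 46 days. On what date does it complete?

March 23, 2118

Counting forward 46 days from February 5, 2118.
February has 28 days, so 28 − 5 = 23 days remain after February 5, 2118; 46 − 23 = 23 left.
23 days into March 2118 → March 23, 2118.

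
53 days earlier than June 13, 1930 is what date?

Going back 53 days from June 13, 1930.
Going back 13 days from June 13, 1930 reaches the end of the previous month; 53 − 13 = 40 left.
May 1930 has 31 days: 40 − 31 = 9 left.
April 1930 has 30 days; 30 − 9 = 21 → April 21, 1930.

April 21, 1930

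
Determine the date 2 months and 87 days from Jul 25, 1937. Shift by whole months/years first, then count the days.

December 21, 1937

Counting forward 2 months and 87 days from July 25, 1937: first the month/year part, then the days.
month 7 + 2 = 9 → September 1937.
Day 25 is valid in September, giving September 25, 1937.
Now add 87 days from September 25, 1937.
September has 30 days, so 30 − 25 = 5 days remain after September 25, 1937; 87 − 5 = 82 left.
October 1937 has 31 days: 82 − 31 = 51 left.
November 1937 has 30 days: 51 − 30 = 21 left.
21 days into December 1937 → December 21, 1937.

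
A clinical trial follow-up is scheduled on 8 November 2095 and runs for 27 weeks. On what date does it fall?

Adding 27 weeks = 189 days from November 8, 2095.
November has 30 days, so 30 − 8 = 22 days remain after November 8, 2095; 189 − 22 = 167 left.
December 2095 has 31 days: 167 − 31 = 136 left.
January 2096 has 31 days: 136 − 31 = 105 left.
February 2096 has 29 days (2096 is a leap year): 105 − 29 = 76 left.
March 2096 has 31 days: 76 − 31 = 45 left.
April 2096 has 30 days: 45 − 30 = 15 left.
15 days into May 2096 → May 15, 2096.

May 15, 2096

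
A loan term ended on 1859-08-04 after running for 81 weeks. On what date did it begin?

January 14, 1858

Counting back 81 weeks = 567 days from August 4, 1859.
Going back 4 days from August 4, 1859 reaches the end of the previous month; 567 − 4 = 563 left.
July 1859 has 31 days: 563 − 31 = 532 left.
June 1859 has 30 days: 532 − 30 = 502 left.
May 1859 has 31 days: 502 − 31 = 471 left.
April 1859 has 30 days: 471 − 30 = 441 left.
March 1859 has 31 days: 441 − 31 = 410 left.
February 1859 has 28 days (1859 is not a leap year): 410 − 28 = 382 left.
January 1859 has 31 days: 382 − 31 = 351 left.
December 1858 has 31 days: 351 − 31 = 320 left.
November 1858 has 30 days: 320 − 30 = 290 left.
October 1858 has 31 days: 290 − 31 = 259 left.
September 1858 has 30 days: 259 − 30 = 229 left.
August 1858 has 31 days: 229 − 31 = 198 left.
July 1858 has 31 days: 198 − 31 = 167 left.
June 1858 has 30 days: 167 − 30 = 137 left.
May 1858 has 31 days: 137 − 31 = 106 left.
April 1858 has 30 days: 106 − 30 = 76 left.
March 1858 has 31 days: 76 − 31 = 45 left.
February 1858 has 28 days (1858 is not a leap year): 45 − 28 = 17 left.
January 1858 has 31 days; 31 − 17 = 14 → January 14, 1858.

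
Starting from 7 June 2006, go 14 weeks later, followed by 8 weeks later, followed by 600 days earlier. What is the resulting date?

March 18, 2005

Advancing 14 weeks (= 98 days) from June 7, 2006:
June has 30 days, so 30 − 7 = 23 days remain after June 7, 2006; 98 − 23 = 75 left.
July 2006 has 31 days: 75 − 31 = 44 left.
August 2006 has 31 days: 44 − 31 = 13 left.
13 days into September 2006 → September 13, 2006.
Counting forward 8 weeks (= 56 days) from September 13, 2006:
September has 30 days, so 30 − 13 = 17 days remain after September 13, 2006; 56 − 17 = 39 left.
October 2006 has 31 days: 39 − 31 = 8 left.
8 days into November 2006 → November 8, 2006.
Going back 600 days from November 8, 2006:
Going back 8 days from November 8, 2006 reaches the end of the previous month; 600 − 8 = 592 left.
October 2006 has 31 days: 592 − 31 = 561 left.
September 2006 has 30 days: 561 − 30 = 531 left.
August 2006 has 31 days: 531 − 31 = 500 left.
July 2006 has 31 days: 500 − 31 = 469 left.
June 2006 has 30 days: 469 − 30 = 439 left.
May 2006 has 31 days: 439 − 31 = 408 left.
April 2006 has 30 days: 408 − 30 = 378 left.
March 2006 has 31 days: 378 − 31 = 347 left.
February 2006 has 28 days (2006 is not a leap year): 347 − 28 = 319 left.
January 2006 has 31 days: 319 − 31 = 288 left.
December 2005 has 31 days: 288 − 31 = 257 left.
November 2005 has 30 days: 257 − 30 = 227 left.
October 2005 has 31 days: 227 − 31 = 196 left.
September 2005 has 30 days: 196 − 30 = 166 left.
August 2005 has 31 days: 166 − 31 = 135 left.
July 2005 has 31 days: 135 − 31 = 104 left.
June 2005 has 30 days: 104 − 30 = 74 left.
May 2005 has 31 days: 74 − 31 = 43 left.
April 2005 has 30 days: 43 − 30 = 13 left.
March 2005 has 31 days; 31 − 13 = 18 → March 18, 2005.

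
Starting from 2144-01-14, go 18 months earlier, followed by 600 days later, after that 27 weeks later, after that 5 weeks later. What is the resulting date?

October 15, 2144

Going back 18 months from January 14, 2144:
month 1 − 18 = -17, which is month 7 of year 2142 → July 2142.
Day 14 is valid in July, giving July 14, 2142.
Advancing 600 days from July 14, 2142:
July has 31 days, so 31 − 14 = 17 days remain after July 14, 2142; 600 − 17 = 583 left.
August 2142 has 31 days: 583 − 31 = 552 left.
September 2142 has 30 days: 552 − 30 = 522 left.
October 2142 has 31 days: 522 − 31 = 491 left.
November 2142 has 30 days: 491 − 30 = 461 left.
December 2142 has 31 days: 461 − 31 = 430 left.
January 2143 has 31 days: 430 − 31 = 399 left.
February 2143 has 28 days (2143 is not a leap year): 399 − 28 = 371 left.
March 2143 has 31 days: 371 − 31 = 340 left.
April 2143 has 30 days: 340 − 30 = 310 left.
May 2143 has 31 days: 310 − 31 = 279 left.
June 2143 has 30 days: 279 − 30 = 249 left.
July 2143 has 31 days: 249 − 31 = 218 left.
August 2143 has 31 days: 218 − 31 = 187 left.
September 2143 has 30 days: 187 − 30 = 157 left.
October 2143 has 31 days: 157 − 31 = 126 left.
November 2143 has 30 days: 126 − 30 = 96 left.
December 2143 has 31 days: 96 − 31 = 65 left.
January 2144 has 31 days: 65 − 31 = 34 left.
February 2144 has 29 days (2144 is a leap year): 34 − 29 = 5 left.
5 days into March 2144 → March 5, 2144.
Counting forward 27 weeks (= 189 days) from March 5, 2144:
March has 31 days, so 31 − 5 = 26 days remain after March 5, 2144; 189 − 26 = 163 left.
April 2144 has 30 days: 163 − 30 = 133 left.
May 2144 has 31 days: 133 − 31 = 102 left.
June 2144 has 30 days: 102 − 30 = 72 left.
July 2144 has 31 days: 72 − 31 = 41 left.
August 2144 has 31 days: 41 − 31 = 10 left.
10 days into September 2144 → September 10, 2144.
Advancing 5 weeks (= 35 days) from September 10, 2144:
September has 30 days, so 30 − 10 = 20 days remain after September 10, 2144; 35 − 20 = 15 left.
15 days into October 2144 → October 15, 2144.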